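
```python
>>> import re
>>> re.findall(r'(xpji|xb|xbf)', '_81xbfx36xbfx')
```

['xb', 'xb']

Alternation tries branches left to right and keeps the first one that lets the overall match succeed at that position.
`findall` collects group 1 from each match (2 total).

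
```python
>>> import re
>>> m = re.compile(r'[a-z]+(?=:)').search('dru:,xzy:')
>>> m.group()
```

'dru'

The positive lookaround only admits positions where the adjacent text matches; those characters stay outside the span.
The match spans [0:3] → 'dru'.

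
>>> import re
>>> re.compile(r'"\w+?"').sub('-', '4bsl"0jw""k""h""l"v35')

Matches: at [4:9] → '"0jw"'; at [9:12] → '"k"'; at [12:15] → '"h"'; at [15:18] → '"l"'.
Each match is replaced by '-'.

'4bsl----v35'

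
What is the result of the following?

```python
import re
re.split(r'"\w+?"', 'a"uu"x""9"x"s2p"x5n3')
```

The string is cut at each match, leaving 4 pieces.

['a', 'x"', 'x', 'x5n3']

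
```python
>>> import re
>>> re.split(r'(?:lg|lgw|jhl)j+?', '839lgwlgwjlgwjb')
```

['839lgw', '', 'b']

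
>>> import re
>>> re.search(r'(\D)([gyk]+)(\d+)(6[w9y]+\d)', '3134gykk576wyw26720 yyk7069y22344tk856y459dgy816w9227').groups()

('g', 'ykk', '57', '6wyw2')

The match spans [4:15] → 'gykk576wyw2'.
Captured: group 1 = 'g', group 2 = 'ykk', group 3 = '57', group 4 = '6wyw2'.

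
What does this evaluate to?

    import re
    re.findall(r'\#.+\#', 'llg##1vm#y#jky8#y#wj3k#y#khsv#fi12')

['##1vm#y#jky8#y#wj3k#y#khsv#']

Matches: at [3:30] → '##1vm#y#jky8#y#wj3k#y#khsv#'.
Since nothing is captured, `findall` lists the 1 matched substring directly.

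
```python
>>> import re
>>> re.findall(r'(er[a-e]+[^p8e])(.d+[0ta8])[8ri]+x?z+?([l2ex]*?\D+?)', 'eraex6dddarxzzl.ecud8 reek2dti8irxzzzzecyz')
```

[('eraex', '6ddda', 'z')]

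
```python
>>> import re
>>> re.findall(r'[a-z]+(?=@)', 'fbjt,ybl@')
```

['ybl']

The positive lookaround only admits positions where the adjacent text matches; those characters stay outside the span.
No capturing groups, so `findall` returns the 1 full match string.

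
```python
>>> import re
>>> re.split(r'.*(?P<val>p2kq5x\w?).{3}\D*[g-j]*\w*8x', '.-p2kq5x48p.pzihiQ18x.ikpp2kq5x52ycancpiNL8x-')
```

This matches zero or more of any character; then the literal 'p2k', then the literal 'q5x', then optionally a word character (captured as 'val'); then exactly 3 of any character, then zero or more of a non-digit; then zero or more of a character in [g-j], then zero or more of a word character, then the literal '8x'.
Matches to split on: at [0:44] → '.-p2kq5x48p.pzihiQ18x.ikpp2kq5x52ycancpiNL8x'.
The group in the pattern means `split` returns the separators' captures alongside the pieces.

['', 'p2kq5x5', '-']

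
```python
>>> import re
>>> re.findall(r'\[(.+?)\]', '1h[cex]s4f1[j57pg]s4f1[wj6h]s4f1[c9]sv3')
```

Because the quantifier is non-greedy, it stops expanding at the earliest point where the rest of the pattern can succeed.
Scanning left to right: at [2:7] match '[cex]', group 1 = 'cex'; at [11:18] match '[j57pg]', group 1 = 'j57pg'; at [22:28] match '[wj6h]', group 1 = 'wj6h'; at [32:36] match '[c9]', group 1 = 'c9'.
`findall` collects group 1 from each match (4 total).

['cex', 'j57pg', 'wj6h', 'c9']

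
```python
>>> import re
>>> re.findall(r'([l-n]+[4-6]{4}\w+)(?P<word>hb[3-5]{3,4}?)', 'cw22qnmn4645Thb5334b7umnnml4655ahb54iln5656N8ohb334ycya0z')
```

The pattern matches one or more of a character in [l-n], then exactly 4 of a character in [4-6], then one or more of a word character (captured); then the literal 'hb', then 3 to 4 of a character in [3-5] (lazy) (captured as 'word').
`findall` packs the 2 group values into a tuple for every match.

[('nmn4645Thb5334b7umnnml4655ahb54iln5656N8o', 'hb334')]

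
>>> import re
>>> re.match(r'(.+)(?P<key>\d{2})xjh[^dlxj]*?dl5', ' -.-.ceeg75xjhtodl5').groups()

(' -.-.ceeg', '75')

The match spans [0:19] → ' -.-.ceeg75xjhtodl5'.
Captured: group 1 = ' -.-.ceeg', group 2 = '75'.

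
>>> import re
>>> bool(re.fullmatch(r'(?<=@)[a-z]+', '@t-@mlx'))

The lookaround is zero-width — it requires the adjacent text to match without consuming it, so the asserted text isn't part of the match.
`re.fullmatch` requires the pattern to consume the entire string.
Here the string isn't matched end-to-end, so the call returns None, and `bool(None)` is False.

False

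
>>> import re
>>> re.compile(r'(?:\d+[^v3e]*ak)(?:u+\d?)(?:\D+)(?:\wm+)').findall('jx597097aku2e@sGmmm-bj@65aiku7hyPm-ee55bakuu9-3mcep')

This matches one or more of a digit, then zero or more of any character except [v3e], then the literal 'ak' (non-capturing group); then one or more of the literal 'u', then optionally a digit (non-capturing group); then one or more of a non-digit (non-capturing group); then a word character, then one or more of the literal 'm' (non-capturing group).
No capturing groups, so `findall` returns the 2 full match strings.

['597097aku2e@sGmmm', '55bakuu9-3m']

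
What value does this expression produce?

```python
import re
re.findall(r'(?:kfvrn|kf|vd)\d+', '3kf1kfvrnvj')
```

['kf1']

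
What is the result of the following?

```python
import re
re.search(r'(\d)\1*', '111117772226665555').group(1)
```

The match spans [0:5] → '11111'.
Captured: group 1 = '1'.

'1'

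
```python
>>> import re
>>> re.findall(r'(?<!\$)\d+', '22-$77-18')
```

['22', '7', '18']

`(?!…)`/`(?<!…)` only lets a position through if the neighbouring text does NOT match; no characters are consumed.
Scanning left to right: at [0:2] → '22'; at [5:6] → '7'; at [7:9] → '18'.
With no groups in the pattern, `findall` gives back each whole match — 3 here.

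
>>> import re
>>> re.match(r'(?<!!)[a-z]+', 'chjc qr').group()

'chjc'

With `match`, the pattern is implicitly anchored at the beginning.
The match spans [0:4] → 'chjc'.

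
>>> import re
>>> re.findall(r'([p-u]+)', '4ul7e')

Because there's exactly one group, `findall` drops the full match and keeps group 1 from the one hit.

['u']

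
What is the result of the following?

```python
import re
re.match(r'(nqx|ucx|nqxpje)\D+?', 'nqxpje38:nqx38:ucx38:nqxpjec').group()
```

'nqxp'

`re.match` won't scan ahead — the pattern has to work from the very first character.
The match spans [0:4] → 'nqxp'.
Captured: group 1 = 'nqx'.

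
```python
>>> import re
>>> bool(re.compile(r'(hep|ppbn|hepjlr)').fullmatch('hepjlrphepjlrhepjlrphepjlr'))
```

For `fullmatch`, every character of the input must be accounted for by the pattern.
Here there's no way to consume every character, so the call returns None, and `bool(None)` is False.

False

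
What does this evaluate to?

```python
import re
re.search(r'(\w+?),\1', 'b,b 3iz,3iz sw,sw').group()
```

A backreference is literal: `\1` must see the identical characters the first group matched.
`re.search` scans for the first position where the pattern succeeds.
The match spans [0:3] → 'b,b'.
Captured: group 1 = 'b'.

'b,b'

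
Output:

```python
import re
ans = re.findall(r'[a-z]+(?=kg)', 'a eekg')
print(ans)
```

['ee']

Lookahead/lookbehind check context without consuming it, so the matched span excludes the asserted characters.
Walking the string: at [2:4] → 'ee'.
Since nothing is captured, `findall` lists the 1 matched substring directly.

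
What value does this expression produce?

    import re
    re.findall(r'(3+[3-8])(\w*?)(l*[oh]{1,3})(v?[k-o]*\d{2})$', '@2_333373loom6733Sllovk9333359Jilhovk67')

[('33337', '3loom6733Sllovk9333359Ji', 'lho', 'vk67')]

This matches one or more of a literal '3', then a character in [3-8] (captured); then zero or more of a word character (lazy) (captured); then zero or more of a literal 'l', then 1 to 3 of one of [oh] (captured); then optionally the literal 'v', then zero or more of a character in [k-o], then exactly 2 of a digit (captured); then anchored at the end.
Lazy quantifiers expand one character at a time until the remainder of the pattern can match.
Matches: at [3:39] match '333373loom6733Sllovk9333359Jilhovk67', groups = ('33337', '3loom6733Sllovk9333359Ji', 'lho', 'vk67').
With 4 capturing groups, `findall` returns a 4-tuple per match.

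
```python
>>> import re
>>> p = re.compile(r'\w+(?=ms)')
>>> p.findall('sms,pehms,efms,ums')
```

['s', 'peh', 'ef', 'u']

The `(?=…)`/`(?<=…)` assertion just peeks at neighbouring text; it doesn't advance the match position.
No capturing groups, so `findall` returns the 4 full match strings.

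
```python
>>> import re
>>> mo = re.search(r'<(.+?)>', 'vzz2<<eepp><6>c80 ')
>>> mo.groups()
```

('<eepp',)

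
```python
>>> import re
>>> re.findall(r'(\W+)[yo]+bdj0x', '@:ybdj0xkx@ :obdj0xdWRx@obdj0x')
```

['@:', '@ :', '@']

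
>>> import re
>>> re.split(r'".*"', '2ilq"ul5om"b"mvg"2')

['2ilq', '2']

Each match becomes a cut point; 2 segments remain.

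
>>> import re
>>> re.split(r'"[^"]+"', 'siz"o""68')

['siz', '"68']

Matches to split on: at [3:6] → '"o"'.
Splitting on the pattern gives 2 pieces.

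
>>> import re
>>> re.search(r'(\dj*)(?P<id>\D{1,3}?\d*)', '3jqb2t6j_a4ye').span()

(0, 3)

A `+?`/`*?`/`{m,n}?` starts at its minimum and grows only as far as needed for what follows to match.
The match spans [0:3] → '3jq'.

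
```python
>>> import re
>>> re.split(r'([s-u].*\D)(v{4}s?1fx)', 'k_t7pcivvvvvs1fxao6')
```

Pattern: a character in [s-u], then zero or more of any character, then a non-digit (captured); then exactly 4 of the literal 'v', then optionally a literal 's', then the literal '1fx' (captured).
Matches to split on: at [2:16] → 't7pcivvvvvs1fx'.
Because the pattern has a capturing group, `split` also inserts each captured text between the pieces.

['k_', 't7pciv', 'vvvvs1fx', 'ao6']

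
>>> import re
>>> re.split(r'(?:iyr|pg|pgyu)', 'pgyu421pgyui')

['', 'yu421', 'yui']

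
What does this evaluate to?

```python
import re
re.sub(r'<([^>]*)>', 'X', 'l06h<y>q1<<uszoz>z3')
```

'l06hXq1Xz3'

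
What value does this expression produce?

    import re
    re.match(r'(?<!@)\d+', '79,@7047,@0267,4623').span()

(0, 2)

`(?!…)`/`(?<!…)` only lets a position through if the neighbouring text does NOT match; no characters are consumed.
`re.match` only tries the pattern at the start of the string.
The match spans [0:2] → '79'.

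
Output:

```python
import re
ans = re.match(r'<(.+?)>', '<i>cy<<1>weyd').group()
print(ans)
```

With `match`, the pattern is implicitly anchored at the beginning.
The match spans [0:3] → '<i>'.

<i>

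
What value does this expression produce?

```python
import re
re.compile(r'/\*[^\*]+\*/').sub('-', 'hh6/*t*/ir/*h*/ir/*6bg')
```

'hh6-ir-ir/*6bg'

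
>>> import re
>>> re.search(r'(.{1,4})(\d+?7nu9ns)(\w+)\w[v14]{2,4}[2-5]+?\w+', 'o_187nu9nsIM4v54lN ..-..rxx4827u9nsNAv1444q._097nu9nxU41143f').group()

'o_187nu9nsIM4v54lN'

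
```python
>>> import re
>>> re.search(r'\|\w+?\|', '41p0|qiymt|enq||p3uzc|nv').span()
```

(4, 11)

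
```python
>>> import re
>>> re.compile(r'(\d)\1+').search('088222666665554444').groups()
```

A backreference is literal: `\1` must see the identical characters the first group matched.
Unlike `match`, `search` isn't anchored — it looks for the pattern anywhere in the string.
The match spans [1:3] → '88'.
Captured: group 1 = '8'.

('8',)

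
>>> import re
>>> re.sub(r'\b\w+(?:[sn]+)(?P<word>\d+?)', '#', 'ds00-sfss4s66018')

This matches a word boundary (`\b`, zero-width); then one or more of a word character; then one or more of one of [sn] (non-capturing group); then one or more of a digit (lazy) (captured as 'word').
Because the quantifier is non-greedy, it stops expanding at the earliest point where the rest of the pattern can succeed.
Matches: at [0:3] → 'ds0'; at [5:12] → 'sfss4s6'.
`sub` substitutes '#' at each match site.

'#0-#6018'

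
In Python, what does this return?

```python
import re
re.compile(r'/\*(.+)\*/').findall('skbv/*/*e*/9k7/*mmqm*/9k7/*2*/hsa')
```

['/*e*/9k7/*mmqm*/9k7/*2']

With a single group, `findall` returns only what that group captured — 1 item.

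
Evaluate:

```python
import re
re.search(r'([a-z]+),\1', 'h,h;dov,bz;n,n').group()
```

'h,h'

A backreference is literal: `\1` must see the identical characters the first group matched.
The match spans [0:3] → 'h,h'.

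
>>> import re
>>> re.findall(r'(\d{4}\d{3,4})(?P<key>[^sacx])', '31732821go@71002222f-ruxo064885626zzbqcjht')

[('31732821', 'g'), ('71002222', 'f'), ('06488562', '6')]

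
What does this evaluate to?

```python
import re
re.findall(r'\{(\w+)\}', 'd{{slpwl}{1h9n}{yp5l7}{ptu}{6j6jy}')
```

Matches: at [2:9] match '{slpwl}', group 1 = 'slpwl'; at [9:15] match '{1h9n}', group 1 = '1h9n'; at [15:22] match '{yp5l7}', group 1 = 'yp5l7'; at [22:27] match '{ptu}', group 1 = 'ptu'; at [27:34] match '{6j6jy}', group 1 = '6j6jy'.
Because there's exactly one group, `findall` drops the full match and keeps group 1 from each hit.

['slpwl', '1h9n', 'yp5l7', 'ptu', '6j6jy']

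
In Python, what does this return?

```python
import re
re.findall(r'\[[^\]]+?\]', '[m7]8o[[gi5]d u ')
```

Since nothing is captured, `findall` lists the 2 matched substrings directly.

['[m7]', '[[gi5]']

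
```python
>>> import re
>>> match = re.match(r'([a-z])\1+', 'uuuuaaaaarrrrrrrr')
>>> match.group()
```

With `match`, the pattern is implicitly anchored at the beginning.
The match spans [0:4] → 'uuuu'.

'uuuu'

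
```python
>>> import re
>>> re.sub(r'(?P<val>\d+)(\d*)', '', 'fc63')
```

'fc'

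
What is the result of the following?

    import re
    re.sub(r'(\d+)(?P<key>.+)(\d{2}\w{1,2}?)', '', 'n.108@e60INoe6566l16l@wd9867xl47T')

'n.'

This matches one or more of a digit (captured); then one or more of any character (captured as 'key'); then exactly 2 of a digit, then 1 to 2 of a word character (lazy) (captured).
Every occurrence is swapped for ''.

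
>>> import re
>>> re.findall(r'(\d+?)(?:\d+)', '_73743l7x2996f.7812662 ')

Because the quantifier is non-greedy, it stops expanding at the earliest point where the rest of the pattern can succeed.
With a single group, `findall` returns only what that group captured — 3 items.

['7', '2', '7']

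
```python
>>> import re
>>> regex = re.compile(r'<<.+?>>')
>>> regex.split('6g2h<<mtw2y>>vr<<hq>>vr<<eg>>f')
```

['6g2h', 'vr', 'vr', 'f']

A `+?`/`*?`/`{m,n}?` starts at its minimum and grows only as far as needed for what follows to match.
Matches to split on: at [4:13] → '<<mtw2y>>'; at [15:21] → '<<hq>>'; at [23:29] → '<<eg>>'.
The string is cut at each match, leaving 4 pieces.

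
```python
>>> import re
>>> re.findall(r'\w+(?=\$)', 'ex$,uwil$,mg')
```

['ex', 'uwil']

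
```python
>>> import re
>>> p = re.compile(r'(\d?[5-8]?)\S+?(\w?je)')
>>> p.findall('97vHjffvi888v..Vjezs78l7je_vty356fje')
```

The pattern matches optionally a digit, then optionally a character in [5-8] (captured); then one or more of a non-whitespace character (lazy); then optionally a word character, then the literal 'je' (captured).
Matches: at [0:18] match '97vHjffvi888v..Vje', groups = ('97', 'Vje'); at [18:26] match 'zs78l7je', groups = ('', '7je'); at [26:36] match '_vty356fje', groups = ('', 'fje').
2 groups means each result is a tuple of 2 captured strings — 3 here.

[('97', 'Vje'), ('', '7je'), ('', 'fje')]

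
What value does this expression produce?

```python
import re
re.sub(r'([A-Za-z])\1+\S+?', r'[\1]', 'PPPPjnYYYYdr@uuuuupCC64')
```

After group 1 captures some text, `\1` only succeeds where that same text appears again.
`\1` in the replacement pulls in group 1's text for each match.

'[P]n[Y]r@[u][C]4'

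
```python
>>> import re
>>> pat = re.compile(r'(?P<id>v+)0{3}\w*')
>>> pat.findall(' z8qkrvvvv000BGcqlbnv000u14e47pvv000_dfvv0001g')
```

['vvvv']

This matches one or more of a literal 'v' (captured as 'id'); then exactly 3 of a literal '0', then zero or more of a word character.
Matches: at [6:46] match 'vvvv000BGcqlbnv000u14e47pvv000_dfvv0001g', group 1 = 'vvvv'.
Because there's exactly one group, `findall` drops the full match and keeps group 1 from the one hit.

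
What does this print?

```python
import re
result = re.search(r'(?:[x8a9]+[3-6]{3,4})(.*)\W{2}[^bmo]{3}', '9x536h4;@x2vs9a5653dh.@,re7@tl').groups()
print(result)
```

('h4;@x2vs9a5653dh.',)

The match spans [0:27] → '9x536h4;@x2vs9a5653dh.@,re7'.
Captured: group 1 = 'h4;@x2vs9a5653dh.'.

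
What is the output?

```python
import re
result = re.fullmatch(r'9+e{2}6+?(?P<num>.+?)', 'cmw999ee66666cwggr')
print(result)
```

Pattern: one or more of the literal '9', then exactly 2 of a literal 'e'; then one or more of a literal '6' (lazy); then one or more of any character (lazy) (captured as 'num').
`fullmatch` succeeds only if the pattern covers the string from start to end.
Here the pattern can't cover the whole string, so the call returns None.

None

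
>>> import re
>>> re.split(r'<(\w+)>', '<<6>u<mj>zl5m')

['<', '6', 'u', 'mj', 'zl5m']

With a capturing group present, the delimiter's captured portion is kept in the result list.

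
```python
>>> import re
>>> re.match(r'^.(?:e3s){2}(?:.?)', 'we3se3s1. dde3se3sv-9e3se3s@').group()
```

'we3se3s1'

This matches anchored at the start of the string; then any character, then the literal 'e3s' repeated 2 times; then optionally any character (non-capturing group).
`match` is anchored at position 0; if the pattern doesn't fit there, it returns None.
The match spans [0:8] → 'we3se3s1'.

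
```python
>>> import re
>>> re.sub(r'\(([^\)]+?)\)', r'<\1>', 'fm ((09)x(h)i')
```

Matches: at [3:8] → '((09)'; at [9:12] → '(h)'.
`\1` in the replacement pulls in group 1's text for each match.

'fm <(09>x<h>i'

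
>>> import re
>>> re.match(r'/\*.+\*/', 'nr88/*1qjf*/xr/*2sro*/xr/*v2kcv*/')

None

`match` is anchored at position 0; if the pattern doesn't fit there, it returns None.
Here the pattern fails at index 0, so the call returns None.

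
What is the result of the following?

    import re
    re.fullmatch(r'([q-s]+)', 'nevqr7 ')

None

`re.fullmatch` requires the pattern to consume the entire string.
Here the string isn't matched end-to-end, so the call returns None.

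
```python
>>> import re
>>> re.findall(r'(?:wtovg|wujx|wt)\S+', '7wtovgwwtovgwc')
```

['wtovgwwtovgwc']

No capturing groups, so `findall` returns the 1 full match string.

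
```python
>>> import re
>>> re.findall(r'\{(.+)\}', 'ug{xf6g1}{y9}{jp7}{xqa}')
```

['xf6g1}{y9}{jp7}{xqa']

With a single group, `findall` returns only what that group captured — 1 item.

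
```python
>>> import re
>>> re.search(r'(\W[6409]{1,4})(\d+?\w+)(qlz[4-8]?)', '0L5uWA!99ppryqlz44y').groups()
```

The pattern matches a non-word character, then 1 to 4 of one of [6409] (captured); then one or more of a digit (lazy), then one or more of a word character (captured); then the literal 'qlz', then optionally a character in [4-8] (captured).
Unlike `match`, `search` isn't anchored — it looks for the pattern anywhere in the string.
The match spans [6:17] → '!99ppryqlz4'.
Captured: group 1 = '!9', group 2 = '9ppry', group 3 = 'qlz4'.

('!9', '9ppry', 'qlz4')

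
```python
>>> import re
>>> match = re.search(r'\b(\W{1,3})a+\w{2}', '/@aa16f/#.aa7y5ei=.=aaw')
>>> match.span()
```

(7, 14)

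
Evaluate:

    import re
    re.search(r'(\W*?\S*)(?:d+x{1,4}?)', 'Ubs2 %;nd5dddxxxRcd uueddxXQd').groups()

(' %;nd5dd',)

This matches zero or more of a non-word character (lazy), then zero or more of a non-whitespace character (captured); then one or more of a literal 'd', then 1 to 4 of a literal 'x' (lazy) (non-capturing group).
`re.search` tries every starting position until one works.
The match spans [4:14] → ' %;nd5dddx'.
Captured: group 1 = ' %;nd5dd'.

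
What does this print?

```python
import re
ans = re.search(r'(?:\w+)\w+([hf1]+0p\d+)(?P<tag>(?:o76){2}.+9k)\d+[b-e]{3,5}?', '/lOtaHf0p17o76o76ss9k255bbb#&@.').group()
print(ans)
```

This matches one or more of a word character (non-capturing group); then one or more of a word character; then one or more of one of [hf1], then the literal '0p', then one or more of a digit (captured); then the literal 'o76' repeated 2 times, then one or more of any character, then the literal '9k' (captured as 'tag'); then one or more of a digit, then 3 to 5 of a character in [b-e] (lazy).
The match spans [1:27] → 'lOtaHf0p17o76o76ss9k255bbb'.

lOtaHf0p17o76o76ss9k255bbb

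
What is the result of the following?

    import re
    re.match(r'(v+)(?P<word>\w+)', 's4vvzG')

None

With `match`, the pattern is implicitly anchored at the beginning.
Here the string doesn't start with a match, so the call returns None.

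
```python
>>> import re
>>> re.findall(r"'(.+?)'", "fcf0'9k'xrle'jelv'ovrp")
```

Lazy quantifiers expand one character at a time until the remainder of the pattern can match.
Because there's exactly one group, `findall` drops the full match and keeps group 1 from each hit.

['9k', 'jelv']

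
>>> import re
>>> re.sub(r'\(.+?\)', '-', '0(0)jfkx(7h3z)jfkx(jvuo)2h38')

'0-jfkx-jfkx-2h38'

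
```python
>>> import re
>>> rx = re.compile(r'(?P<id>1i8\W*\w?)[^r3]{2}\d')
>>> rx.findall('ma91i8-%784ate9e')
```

This matches the literal '1i8', then zero or more of a non-word character, then optionally a word character (captured as 'id'); then exactly 2 of any character except [r3], then a digit.
Matches: at [3:11] match '1i8-%784', group 1 = '1i8-%'.
With a single group, `findall` returns only what that group captured — 1 item.

['1i8-%']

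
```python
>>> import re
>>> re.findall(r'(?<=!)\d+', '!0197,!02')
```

The lookaround is zero-width — it requires the adjacent text to match without consuming it, so the asserted text isn't part of the match.
With no groups in the pattern, `findall` gives back each whole match — 2 here.

['0197', '02']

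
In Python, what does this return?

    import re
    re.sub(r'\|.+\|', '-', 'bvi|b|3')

'bvi-3'

Matches: at [3:6] → '|b|'.
Each match is replaced by '-'.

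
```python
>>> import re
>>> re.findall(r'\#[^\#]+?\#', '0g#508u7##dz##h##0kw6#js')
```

`findall` yields the raw match text (4 of them) because the pattern has no groups.

['#508u7#', '#dz#', '#h#', '#0kw6#']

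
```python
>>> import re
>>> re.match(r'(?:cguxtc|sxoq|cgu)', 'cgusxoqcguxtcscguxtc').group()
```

With `match`, the pattern is implicitly anchored at the beginning.
The match spans [0:3] → 'cgu'.

'cgu'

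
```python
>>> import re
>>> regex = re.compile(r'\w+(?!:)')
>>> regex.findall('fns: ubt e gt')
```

['fn', 'ubt', 'e', 'gt']

The negative lookahead/lookbehind blocks any match where the forbidden context is present.
No capturing groups, so `findall` returns the 4 full match strings.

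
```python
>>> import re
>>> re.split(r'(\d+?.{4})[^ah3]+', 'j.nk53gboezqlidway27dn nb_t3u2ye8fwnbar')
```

['j.nk', '53gbo', 'ay', '27dn ', '', '3u2ye', 'ar']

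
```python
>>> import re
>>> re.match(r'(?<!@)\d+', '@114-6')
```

`re.match` only tries the pattern at the start of the string.
Here position 0 doesn't satisfy it, so the call returns None.

None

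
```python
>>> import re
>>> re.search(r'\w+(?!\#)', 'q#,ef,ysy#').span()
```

(3, 5)

The negative lookahead/lookbehind blocks any match where the forbidden context is present.
Unlike `match`, `search` isn't anchored — it looks for the pattern anywhere in the string.
The match spans [3:5] → 'ef'.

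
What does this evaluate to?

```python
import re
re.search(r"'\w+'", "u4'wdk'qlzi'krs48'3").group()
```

"'wdk'"

The match spans [2:7] → "'wdk'".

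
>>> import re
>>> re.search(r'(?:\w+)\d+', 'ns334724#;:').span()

The match spans [0:8] → 'ns334724'.

(0, 8)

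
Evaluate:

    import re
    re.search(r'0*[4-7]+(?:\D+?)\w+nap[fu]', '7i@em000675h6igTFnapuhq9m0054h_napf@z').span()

The pattern matches zero or more of a literal '0', then one or more of a character in [4-7]; then one or more of a non-digit (lazy) (non-capturing group); then one or more of a word character, then the literal 'nap', then one of [fu].
`re.search` tries every starting position until one works.
The match spans [0:35] → '7i@em000675h6igTFnapuhq9m0054h_napf'.

(0, 35)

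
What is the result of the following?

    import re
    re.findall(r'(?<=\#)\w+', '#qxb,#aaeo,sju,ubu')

['qxb', 'aaeo']

The `(?=…)`/`(?<=…)` assertion just peeks at neighbouring text; it doesn't advance the match position.
Walking the string: at [1:4] → 'qxb'; at [6:10] → 'aaeo'.
With no groups in the pattern, `findall` gives back each whole match — 2 here.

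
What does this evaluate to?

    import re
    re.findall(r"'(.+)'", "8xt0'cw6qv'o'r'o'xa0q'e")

["cw6qv'o'r'o'xa0q"]

Matches: at [4:22] match "'cw6qv'o'r'o'xa0q'", group 1 = "cw6qv'o'r'o'xa0q".
With a single group, `findall` returns only what that group captured — 1 item.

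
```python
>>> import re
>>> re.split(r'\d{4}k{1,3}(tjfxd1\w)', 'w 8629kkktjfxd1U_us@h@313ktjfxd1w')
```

This matches exactly 4 of a digit, then 1 to 3 of the literal 'k'; then the literal 'tjf', then the literal 'xd1', then a word character (captured).
Matches to split on: at [2:16] → '8629kkktjfxd1U'.
With a capturing group present, the delimiter's captured portion is kept in the result list.

['w ', 'tjfxd1U', '_us@h@313ktjfxd1w']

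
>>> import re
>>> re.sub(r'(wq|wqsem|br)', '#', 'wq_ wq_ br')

'#_ #_ #'

Matches: at [0:2] → 'wq'; at [4:6] → 'wq'; at [8:10] → 'br'.
`sub` substitutes '#' at each match site.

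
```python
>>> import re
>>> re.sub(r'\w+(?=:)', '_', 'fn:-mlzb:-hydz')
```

Lookahead/lookbehind check context without consuming it, so the matched span excludes the asserted characters.
Matches: at [0:2] → 'fn'; at [4:8] → 'mlzb'.
Each match is replaced by '_'.

'_:-_:-hydz'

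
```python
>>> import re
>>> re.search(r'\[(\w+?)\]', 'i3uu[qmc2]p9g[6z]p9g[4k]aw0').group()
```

'[qmc2]'

The match spans [4:10] → '[qmc2]'.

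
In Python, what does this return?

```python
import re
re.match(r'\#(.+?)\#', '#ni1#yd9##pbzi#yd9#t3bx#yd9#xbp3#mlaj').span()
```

`match` is anchored at position 0; if the pattern doesn't fit there, it returns None.
The match spans [0:5] → '#ni1#'.
Captured: group 1 = 'ni1'.

(0, 5)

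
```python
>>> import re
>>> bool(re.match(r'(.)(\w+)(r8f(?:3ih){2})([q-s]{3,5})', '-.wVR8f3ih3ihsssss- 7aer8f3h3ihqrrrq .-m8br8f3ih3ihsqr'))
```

False

This matches any character (captured); then one or more of a word character (captured); then the literal 'r8f', then the literal '3ih' repeated 2 times (captured); then 3 to 5 of a character in [q-s] (captured).
`match` is anchored at position 0; if the pattern doesn't fit there, it returns None.
Here position 0 doesn't satisfy it, so the call returns None, and `bool(None)` is False.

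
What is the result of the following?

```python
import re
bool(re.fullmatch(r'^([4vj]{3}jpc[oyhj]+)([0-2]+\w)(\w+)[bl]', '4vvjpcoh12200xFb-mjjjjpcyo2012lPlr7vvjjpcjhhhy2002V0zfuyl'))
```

False

`fullmatch` succeeds only if the pattern covers the string from start to end.
Here the string isn't matched end-to-end, so the call returns None, and `bool(None)` is False.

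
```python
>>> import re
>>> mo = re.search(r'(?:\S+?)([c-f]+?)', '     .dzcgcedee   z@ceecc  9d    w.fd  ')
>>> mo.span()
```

(5, 7)

Lazy quantifiers expand one character at a time until the remainder of the pattern can match.
The match spans [5:7] → '.d'.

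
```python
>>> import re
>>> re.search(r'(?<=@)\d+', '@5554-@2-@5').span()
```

(1, 5)

The `(?=…)`/`(?<=…)` assertion just peeks at neighbouring text; it doesn't advance the match position.
Unlike `match`, `search` isn't anchored — it looks for the pattern anywhere in the string.
The match spans [1:5] → '5554'.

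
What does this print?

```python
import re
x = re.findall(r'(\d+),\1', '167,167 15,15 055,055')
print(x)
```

A backreference is literal: `\1` must see the identical characters the first group matched.
Scanning left to right: at [0:7] match '167,167', group 1 = '167'; at [8:13] match '15,15', group 1 = '15'; at [14:21] match '055,055', group 1 = '055'.
Because there's exactly one group, `findall` drops the full match and keeps group 1 from each hit.

['167', '15', '055']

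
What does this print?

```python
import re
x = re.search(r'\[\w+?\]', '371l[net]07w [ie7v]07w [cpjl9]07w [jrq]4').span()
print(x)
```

The match spans [4:9] → '[net]'.

(4, 9)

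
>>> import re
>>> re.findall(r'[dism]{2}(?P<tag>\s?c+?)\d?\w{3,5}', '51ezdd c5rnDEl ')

This matches exactly 2 of one of [dism]; then optionally whitespace, then one or more of a literal 'c' (lazy) (captured as 'tag'); then optionally a digit, then 3 to 5 of a word character.
Matches: at [4:14] match 'dd c5rnDEl', group 1 = ' c'.
`findall` collects group 1 from the one match (1 total).

[' c']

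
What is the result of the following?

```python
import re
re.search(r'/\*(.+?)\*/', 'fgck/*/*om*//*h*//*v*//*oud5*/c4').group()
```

'/*/*om*/'

`search` walks the string left to right and returns the first match it finds.
The match spans [4:12] → '/*/*om*/'.
Captured: group 1 = '/*om'.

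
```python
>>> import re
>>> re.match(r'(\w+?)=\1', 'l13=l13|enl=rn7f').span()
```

(0, 7)

A backreference is literal: `\1` must see the identical characters the first group matched.
With `match`, the pattern is implicitly anchored at the beginning.
The match spans [0:7] → 'l13=l13'.
Captured: group 1 = 'l13'.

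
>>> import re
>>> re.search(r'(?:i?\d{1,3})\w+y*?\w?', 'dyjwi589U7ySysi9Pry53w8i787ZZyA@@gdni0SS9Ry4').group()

'i589U7ySysi9Pry53w8i787ZZyA'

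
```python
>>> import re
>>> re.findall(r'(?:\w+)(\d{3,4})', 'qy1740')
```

This matches one or more of a word character (non-capturing group); then 3 to 4 of a digit (captured).
Scanning left to right: at [0:6] match 'qy1740', group 1 = '740'.
With a single group, `findall` returns only what that group captured — 1 item.

['740']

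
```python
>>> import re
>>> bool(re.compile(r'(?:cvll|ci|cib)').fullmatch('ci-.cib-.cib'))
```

False

For `fullmatch`, every character of the input must be accounted for by the pattern.
Here there's no way to consume every character, so the call returns None, and `bool(None)` is False.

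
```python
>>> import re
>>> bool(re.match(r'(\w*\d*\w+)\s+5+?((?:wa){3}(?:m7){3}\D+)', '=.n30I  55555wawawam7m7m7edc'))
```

The pattern matches zero or more of a word character, then zero or more of a digit, then one or more of a word character (captured); then one or more of whitespace, then one or more of the literal '5' (lazy); then the literal 'wa' repeated 3 times, then the literal 'm7' repeated 3 times, then one or more of a non-digit (captured).
`re.match` only tries the pattern at the start of the string.
Here the pattern fails at index 0, so the call returns None, and `bool(None)` is False.

False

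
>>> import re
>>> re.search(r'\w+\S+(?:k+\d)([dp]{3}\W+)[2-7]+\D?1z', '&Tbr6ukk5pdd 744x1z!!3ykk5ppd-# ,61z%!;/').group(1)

This matches one or more of a word character, then one or more of a non-whitespace character; then one or more of the literal 'k', then a digit (non-capturing group); then exactly 3 of one of [dp], then one or more of a non-word character (captured); then one or more of a character in [2-7]; then optionally a non-digit, then the literal '1z'.
`search` walks the string left to right and returns the first match it finds.
The match spans [1:19] → 'Tbr6ukk5pdd 744x1z'.
Captured: group 1 = 'pdd '.

'pdd '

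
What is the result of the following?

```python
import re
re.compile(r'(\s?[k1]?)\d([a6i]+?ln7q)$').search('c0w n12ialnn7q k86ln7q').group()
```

' k86ln7q'

The pattern matches optionally whitespace, then optionally one of [k1] (captured); then a digit; then one or more of one of [a6i] (lazy), then the literal 'ln7', then the literal 'q' (captured); then anchored at the end.
`re.search` tries every starting position until one works.
The match spans [14:22] → ' k86ln7q'.
Captured: group 1 = ' k', group 2 = '6ln7q'.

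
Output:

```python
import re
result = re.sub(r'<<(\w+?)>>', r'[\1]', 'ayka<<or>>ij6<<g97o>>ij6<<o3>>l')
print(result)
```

Matches: at [4:10] → '<<or>>'; at [13:21] → '<<g97o>>'; at [24:30] → '<<o3>>'.
Each match is replaced using the text its own group 1 captured.

ayka[or]ij6[g97o]ij6[o3]l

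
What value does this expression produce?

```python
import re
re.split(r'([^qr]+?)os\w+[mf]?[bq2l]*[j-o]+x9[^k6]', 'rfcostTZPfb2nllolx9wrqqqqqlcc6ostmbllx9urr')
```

The group in the pattern means `split` returns the separators' captures alongside the pieces.

['r', 'fc', 'rr']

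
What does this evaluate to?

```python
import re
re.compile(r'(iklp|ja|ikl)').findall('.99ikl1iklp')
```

Branches in `(...|...)` are attempted left-to-right; the first branch that allows the whole pattern to succeed is taken.
Because there's exactly one group, `findall` drops the full match and keeps group 1 from each hit.

['ikl', 'iklp']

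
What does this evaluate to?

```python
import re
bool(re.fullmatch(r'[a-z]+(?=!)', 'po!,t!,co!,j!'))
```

False

Because the assertion is zero-width, the text it checks is not consumed and won't appear in the result.
`re.fullmatch` is like wrapping the pattern in `^…$` (in single-line mode).
Here the string isn't matched end-to-end, so the call returns None, and `bool(None)` is False.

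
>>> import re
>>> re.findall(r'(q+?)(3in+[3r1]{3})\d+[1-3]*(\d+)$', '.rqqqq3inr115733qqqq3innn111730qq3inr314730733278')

[('qq', '3inr31', '8')]

Pattern: one or more of a literal 'q' (lazy) (captured); then the literal '3i', then one or more of a literal 'n', then exactly 3 of one of [3r1] (captured); then one or more of a digit, then zero or more of a character in [1-3]; then one or more of a digit (captured); then anchored at the end.
3 groups means the one result is a tuple of 3 captured strings — 1 here.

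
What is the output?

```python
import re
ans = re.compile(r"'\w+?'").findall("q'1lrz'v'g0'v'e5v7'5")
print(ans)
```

Matches: at [1:7] → "'1lrz'"; at [8:12] → "'g0'"; at [13:19] → "'e5v7'".
`findall` yields the raw match text (3 of them) because the pattern has no groups.

["'1lrz'", "'g0'", "'e5v7'"]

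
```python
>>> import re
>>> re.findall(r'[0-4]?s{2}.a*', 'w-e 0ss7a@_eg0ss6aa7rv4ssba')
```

['0ss7a', '0ss6aa', '4ssba']

This matches optionally a character in [0-4], then exactly 2 of the literal 's'; then any character, then zero or more of the literal 'a'.
Walking the string: at [4:9] → '0ss7a'; at [13:19] → '0ss6aa'; at [22:27] → '4ssba'.
With no groups in the pattern, `findall` gives back each whole match — 3 here.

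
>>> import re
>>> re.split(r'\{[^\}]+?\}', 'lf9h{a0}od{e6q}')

Splitting on the pattern gives 3 pieces.

['lf9h', 'od', '']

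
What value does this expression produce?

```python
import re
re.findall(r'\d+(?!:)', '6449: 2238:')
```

Because the assertion is negative and zero-width, positions next to the forbidden text are skipped.
Since nothing is captured, `findall` lists the 2 matched substrings directly.

['644', '223']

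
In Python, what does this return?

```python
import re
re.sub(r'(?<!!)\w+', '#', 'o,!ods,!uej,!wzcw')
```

`(?!…)`/`(?<!…)` only lets a position through if the neighbouring text does NOT match; no characters are consumed.
Matches: at [0:1] → 'o'; at [4:6] → 'ds'; at [9:11] → 'ej'; at [14:17] → 'zcw'.
`sub` substitutes '#' at each match site.

'#,!o#,!u#,!w#'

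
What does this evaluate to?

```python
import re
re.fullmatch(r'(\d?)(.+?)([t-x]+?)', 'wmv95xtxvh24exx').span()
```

(0, 15)

The pattern matches optionally a digit (captured); then one or more of any character (lazy) (captured); then one or more of a character in [t-x] (lazy) (captured).
`re.fullmatch` requires the pattern to consume the entire string.
The match spans [0:15] → 'wmv95xtxvh24exx'.
Captured: group 1 = '', group 2 = 'wmv95xtxvh24e', group 3 = 'xx'.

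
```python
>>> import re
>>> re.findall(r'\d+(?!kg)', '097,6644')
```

A negative assertion filters positions out without eating any characters.
No capturing groups, so `findall` returns the 2 full match strings.

['097', '6644']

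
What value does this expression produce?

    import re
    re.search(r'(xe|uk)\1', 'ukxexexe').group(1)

'xe'

The match spans [2:6] → 'xexe'.
Captured: group 1 = 'xe'.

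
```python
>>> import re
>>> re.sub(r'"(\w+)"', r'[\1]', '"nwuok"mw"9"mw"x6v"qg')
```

`\1` in the replacement pulls in group 1's text for each match.

'[nwuok]mw[9]mw[x6v]qg'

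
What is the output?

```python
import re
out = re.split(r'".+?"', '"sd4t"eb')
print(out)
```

Matches to split on: at [0:6] → '"sd4t"'.
Splitting on the pattern gives 2 pieces.

['', 'eb']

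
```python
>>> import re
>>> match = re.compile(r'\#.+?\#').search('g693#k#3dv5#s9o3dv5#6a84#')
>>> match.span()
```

(4, 7)

`re.search` tries every starting position until one works.
The match spans [4:7] → '#k#'.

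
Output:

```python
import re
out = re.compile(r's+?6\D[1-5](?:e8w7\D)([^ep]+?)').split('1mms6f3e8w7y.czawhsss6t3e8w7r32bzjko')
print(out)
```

A `+?`/`*?`/`{m,n}?` starts at its minimum and grows only as far as needed for what follows to match.
`re.split` interleaves the captured-group text with the surrounding fragments.

['1mm', '.', 'czawh', '3', '2bzjko']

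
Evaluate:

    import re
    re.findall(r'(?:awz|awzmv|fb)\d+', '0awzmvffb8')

['fb8']

No capturing groups, so `findall` returns the 1 full match string.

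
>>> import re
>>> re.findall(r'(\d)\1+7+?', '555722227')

['5', '2']

After group 1 captures some text, `\1` only succeeds where that same text appears again.
Because there's exactly one group, `findall` drops the full match and keeps group 1 from each hit.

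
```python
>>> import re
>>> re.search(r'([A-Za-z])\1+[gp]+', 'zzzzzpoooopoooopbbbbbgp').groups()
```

The match spans [0:6] → 'zzzzzp'.
Captured: group 1 = 'z'.

('z',)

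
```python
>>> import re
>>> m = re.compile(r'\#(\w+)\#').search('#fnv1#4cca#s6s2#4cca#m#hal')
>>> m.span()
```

`re.search` scans for the first position where the pattern succeeds.
The match spans [0:6] → '#fnv1#'.
Captured: group 1 = 'fnv1'.

(0, 6)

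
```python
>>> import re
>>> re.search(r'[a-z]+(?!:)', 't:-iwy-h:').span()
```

The negative lookaround is zero-width — it rules out positions where the adjacent text would match, without consuming anything.
`search` walks the string left to right and returns the first match it finds.
The match spans [3:6] → 'iwy'.

(3, 6)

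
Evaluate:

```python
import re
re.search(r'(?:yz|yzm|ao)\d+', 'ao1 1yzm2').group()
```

`re.search` tries every starting position until one works.
The match spans [0:3] → 'ao1'.

'ao1'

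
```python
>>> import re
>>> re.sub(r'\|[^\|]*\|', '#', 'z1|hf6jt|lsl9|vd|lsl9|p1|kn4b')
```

Matches: at [2:9] → '|hf6jt|'; at [13:17] → '|vd|'; at [21:25] → '|p1|'.
Every occurrence is swapped for '#'.

'z1#lsl9#lsl9#kn4b'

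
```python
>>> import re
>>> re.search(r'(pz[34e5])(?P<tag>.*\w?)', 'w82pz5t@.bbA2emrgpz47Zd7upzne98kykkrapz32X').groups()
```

Pattern: the literal 'pz', then one of [34e5] (captured); then zero or more of any character, then optionally a word character (captured as 'tag').
`re.search` scans for the first position where the pattern succeeds.
The match spans [3:42] → 'pz5t@.bbA2emrgpz47Zd7upzne98kykkrapz32X'.
Captured: group 1 = 'pz5', group 2 = 't@.bbA2emrgpz47Zd7upzne98kykkrapz32X'.

('pz5', 't@.bbA2emrgpz47Zd7upzne98kykkrapz32X')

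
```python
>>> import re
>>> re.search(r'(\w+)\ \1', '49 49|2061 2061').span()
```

The backreference `\1` re-matches whatever the first group consumed, character for character.
The match spans [0:5] → '49 49'.

(0, 5)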